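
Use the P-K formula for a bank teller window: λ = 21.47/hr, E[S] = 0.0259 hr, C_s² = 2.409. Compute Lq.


ρ = λ·E[S] = 21.47·0.0259 = 0.5561
Lq = ρ²(1+C_s²)/(2(1−ρ)) = 0.3092·(1+2.409)/(2·0.4439)
= 0.3092·3.4090/0.8879 = 1.18727

Final: 1.18727


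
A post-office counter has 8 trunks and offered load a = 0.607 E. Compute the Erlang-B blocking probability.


B(c,a) = (a^c/c!) / Σ_{k=0}^{c} a^k/k!
a^8/8! = 0.0000004571
Σ terms (k=0..8): 1.00000 + 0.60700 + 0.18422 + 0.03727 + 0.005656 + 0.0006867 + 0.00006947 + 0.000006024 + 0.0000004571 = 1.834918
B = 0.0000004571/1.834918 = 0.0000002491

Final: 0.0000002491


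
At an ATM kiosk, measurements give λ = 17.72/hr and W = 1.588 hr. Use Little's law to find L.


L = λW = 17.72·1.588 = 28.1394

Final: 28.1394


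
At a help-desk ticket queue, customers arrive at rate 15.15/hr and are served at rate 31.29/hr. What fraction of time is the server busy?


ρ = λ/μ = 15.15/31.29 = 0.4842

Final: 0.4842


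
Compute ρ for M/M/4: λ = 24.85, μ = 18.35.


ρ = λ/(cμ) = 24.85/(4·18.35) = 24.85/73.40 = 0.3386

Final: 0.3386


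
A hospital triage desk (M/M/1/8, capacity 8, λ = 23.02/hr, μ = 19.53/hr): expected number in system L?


ρ = 23.02/19.53 = 1.1787
L = ρ[1 − (K+1)ρ^K + Kρ^(K+1)] / [(1−ρ)(1−ρ^(K+1))]
Numerator: 1.1787·(1 − 9·3.725843 + 8·4.391650) = 3.065332
Denominator: (-0.1787)·(-3.391650) = 0.606086
L = 3.065332/0.606086 = 5.0576

Final: 5.0576


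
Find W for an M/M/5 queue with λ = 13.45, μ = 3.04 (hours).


a = 4.4243; ρ = 0.8849; P₀ = 0.005941
Lq = P₀·a^c·ρ/(c!(1−ρ)²) = 5.60301
Wq = Lq/λ = 5.60301/13.45 = 0.41658 hr
W = Wq + 1/μ = 0.41658 + 0.32895 = 0.74553 hr

Final: 0.74553 hr


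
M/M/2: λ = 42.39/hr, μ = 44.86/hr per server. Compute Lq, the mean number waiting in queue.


a = λ/μ = 0.9449; ρ = a/2 = 0.4725
P₀ = 0.358262
Lq = P₀·a^c·ρ / (c!·(1−ρ)²) = 0.358262·0.89291·0.4725/(2·0.27829)
= 0.27156

Final: 0.27156


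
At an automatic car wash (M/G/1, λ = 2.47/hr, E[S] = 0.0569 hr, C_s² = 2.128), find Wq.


ρ = λ·E[S] = 2.47·0.0569 = 0.1405
E[S²] = E[S]²(1+C_s²) = 0.0569²·(1+2.128) = 0.010127
Wq = λ·E[S²]/(2(1−ρ)) = 2.47·0.010127/(2·0.8595) = 0.01455 hr

Final: 0.01455 hr


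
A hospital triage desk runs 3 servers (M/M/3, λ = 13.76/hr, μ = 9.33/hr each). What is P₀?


a = λ/μ = 13.76/9.33 = 1.4748; ρ = a/c = 0.4916
Σ_{k=0}^{2} a^k/k! (terms k=0..2) = 1.00000 + 1.47481 + 1.08754 = 3.56235
Tail: a^3/(3!(1−ρ)) = 3.20782/(6·0.5084) = 1.05162
P₀ = 1/(3.56235 + 1.05162) = 1/4.61396 = 0.216733

Final: 0.216733


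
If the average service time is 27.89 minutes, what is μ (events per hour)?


μ = 1/(service time) in consistent units.
1 hour = 60 min, so μ = 60/27.89 = 2.1513 per hour

Final: 2.1513 /hr


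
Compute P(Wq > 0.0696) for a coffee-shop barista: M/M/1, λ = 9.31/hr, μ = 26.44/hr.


ρ = 9.31/26.44 = 0.3521
P(Wq > t) = ρ·e^{−(μ−λ)t} = 0.3521·e^{−1.1922}
= 0.3521·0.303538 = 0.106881

Final: 0.106881


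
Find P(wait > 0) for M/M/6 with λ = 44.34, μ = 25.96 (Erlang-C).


a = λ/μ = 1.7080; ρ = a/6 = 0.2847
P₀ = 0.181124 (from M/M/c formula)
C(c,a) = [a^c/(c!(1−ρ))]·P₀ = [24.82824/(720·0.7153)]·0.181124
= 0.04821·0.181124 = 0.008731

Final: 0.008731


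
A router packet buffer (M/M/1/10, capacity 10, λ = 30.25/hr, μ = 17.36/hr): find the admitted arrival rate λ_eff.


ρ = 1.7425; P_K = (1−ρ)ρ^10/(1−ρ^11) = 0.427065
λ_eff = λ(1 − P_K) = 30.25·(1 − 0.427065) = 30.25·0.572935 = 17.3313 /hr

Final: 17.3313 /hr


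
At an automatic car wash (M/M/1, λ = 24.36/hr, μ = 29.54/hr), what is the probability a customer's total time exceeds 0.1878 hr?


W ~ Exponential(μ−λ) for M/M/1.
μ − λ = 29.54 − 24.36 = 5.1800
P(W > t) = e^{−(μ−λ)t} = e^{−0.9728} = 0.378022

Final: 0.378022


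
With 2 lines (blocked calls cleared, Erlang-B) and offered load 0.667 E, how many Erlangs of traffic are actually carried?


B(2,0.667) = 0.117730 (Erlang-B)
Carried load = a(1 − B) = 0.667·(1 − 0.117730) = 0.667·0.882270 = 0.5885 E

Final: 0.5885 Erlangs


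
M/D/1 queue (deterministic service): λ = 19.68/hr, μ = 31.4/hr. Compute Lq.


ρ = 19.68/31.4 = 0.6268
M/D/1: Lq = ρ²/(2(1−ρ)) = 0.3928/(2·0.3732) = 0.52621

Final: 0.52621


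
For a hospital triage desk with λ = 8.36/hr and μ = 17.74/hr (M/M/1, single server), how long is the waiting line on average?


ρ = 8.36/17.74 = 0.4713
Lq = ρ²/(1−ρ) = 0.2221/0.5287 = 0.4200

Final: 0.4200


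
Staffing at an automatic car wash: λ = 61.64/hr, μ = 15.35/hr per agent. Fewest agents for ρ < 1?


Stability requires cμ > λ ⇔ c > λ/μ.
λ/μ = 61.64/15.35 = 4.0156
Minimum integer c = ⌊4.0156⌋ + 1 = 5
Check: 5·15.35 = 76.75 > 61.64, while 4·15.35 = 61.40 ≤ 61.64

Final: 5 servers


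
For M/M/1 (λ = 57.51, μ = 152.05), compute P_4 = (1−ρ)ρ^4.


ρ = 57.51/152.05 = 0.3782
P_n = (1−ρ)·ρ^n = (1 − 0.3782)·0.3782^4 = 0.6218·0.020466 = 0.012725

Final: 0.012725


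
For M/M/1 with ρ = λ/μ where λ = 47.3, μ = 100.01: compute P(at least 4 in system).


ρ = 47.3/100.01 = 0.4730
P(N ≥ n) = ρ^n = 0.4730^4 = 0.050035

Final: 0.050035


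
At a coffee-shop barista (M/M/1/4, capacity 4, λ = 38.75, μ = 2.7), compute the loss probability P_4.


ρ = λ/μ = 38.75/2.7 = 14.3519
P_K = (1−ρ)ρ^K/(1−ρ^(K+1)) = (-13.3519·42425.969043)/(1 − 608891.222373)
= -566465.253330/-608890.222373 = 0.930324

Final: 0.930324


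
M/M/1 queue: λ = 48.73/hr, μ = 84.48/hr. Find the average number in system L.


ρ = λ/μ = 48.73/84.48 = 0.5768
L = ρ/(1−ρ) = 0.5768/(1 − 0.5768) = 0.5768/0.4232 = 1.3631

Final: 1.3631


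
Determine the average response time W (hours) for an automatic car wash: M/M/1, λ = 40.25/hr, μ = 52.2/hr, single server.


W = 1/(μ−λ) = 1/(52.2 − 40.25) = 1/11.95 = 0.08368 hr

Final: 0.08368 hr


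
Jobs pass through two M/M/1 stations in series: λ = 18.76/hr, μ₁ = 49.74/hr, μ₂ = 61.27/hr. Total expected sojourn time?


Each node sees arrival rate λ = 18.76/hr (tandem ⇒ throughput preserved).
W₁ = 1/(μ₁−λ) = 1/(49.74−18.76) = 0.03228 hr
W₂ = 1/(μ₂−λ) = 1/(61.27−18.76) = 0.02352 hr
W_total = W₁ + W₂ = 0.03228 + 0.02352 = 0.05580 hr

Final: 0.05580 hr


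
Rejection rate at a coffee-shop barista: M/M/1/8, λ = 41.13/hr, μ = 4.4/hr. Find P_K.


ρ = λ/μ = 41.13/4.4 = 9.3477
P_K = (1−ρ)ρ^K/(1−ρ^(K+1)) = (-8.3477·58297276.242400)/(1 − 544947039.056802)
= -486649762.814401/-544947038.056802 = 0.893022

Final: 0.893022


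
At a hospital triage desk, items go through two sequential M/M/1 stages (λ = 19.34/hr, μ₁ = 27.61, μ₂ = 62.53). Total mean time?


Each node sees arrival rate λ = 19.34/hr (tandem ⇒ throughput preserved).
W₁ = 1/(μ₁−λ) = 1/(27.61−19.34) = 0.12092 hr
W₂ = 1/(μ₂−λ) = 1/(62.53−19.34) = 0.02315 hr
W_total = W₁ + W₂ = 0.12092 + 0.02315 = 0.14407 hr

Final: 0.14407 hr


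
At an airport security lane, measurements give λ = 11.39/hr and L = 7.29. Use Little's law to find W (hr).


W = L/λ = 7.29/11.39 = 0.6400 hr

Final: 0.6400 hr


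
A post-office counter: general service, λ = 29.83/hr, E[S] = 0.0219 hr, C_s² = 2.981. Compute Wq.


ρ = λ·E[S] = 29.83·0.0219 = 0.6533
E[S²] = E[S]²(1+C_s²) = 0.0219²·(1+2.981) = 0.001909
Wq = λ·E[S²]/(2(1−ρ)) = 29.83·0.001909/(2·0.3467) = 0.08213 hr

Final: 0.08213 hr


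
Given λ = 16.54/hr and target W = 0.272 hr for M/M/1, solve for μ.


W = 1/(μ−λ) ⇒ μ − λ = 1/W = 1/0.272 = 3.6765
μ = λ + 1/W = 16.54 + 3.6765 = 20.2165 per hr

Final: 20.2165 /hr


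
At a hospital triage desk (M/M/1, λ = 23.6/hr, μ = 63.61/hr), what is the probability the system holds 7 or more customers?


ρ = 23.6/63.61 = 0.3710
P(N ≥ n) = ρ^n = 0.3710^7 = 0.0009676

Final: 0.0009676


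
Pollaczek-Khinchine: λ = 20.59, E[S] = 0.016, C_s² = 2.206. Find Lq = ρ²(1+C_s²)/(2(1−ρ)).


ρ = λ·E[S] = 20.59·0.016 = 0.3294
Lq = ρ²(1+C_s²)/(2(1−ρ)) = 0.1085·(1+2.206)/(2·0.6706)
= 0.1085·3.2060/1.3411 = 0.25945

Final: 0.25945


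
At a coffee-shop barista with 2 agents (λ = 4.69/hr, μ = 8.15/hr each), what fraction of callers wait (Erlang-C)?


a = λ/μ = 0.5755; ρ = a/2 = 0.2877
P₀ = 0.553121 (from M/M/c formula)
C(c,a) = [a^c/(c!(1−ρ))]·P₀ = [0.33115/(2·0.7123)]·0.553121
= 0.23246·0.553121 = 0.128581

Final: 0.128581


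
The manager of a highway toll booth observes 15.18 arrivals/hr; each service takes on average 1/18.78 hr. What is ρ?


ρ = λ/μ = 15.18/18.78 = 0.8083

Final: 0.8083


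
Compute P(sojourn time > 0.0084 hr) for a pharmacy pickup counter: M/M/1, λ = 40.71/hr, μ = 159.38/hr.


W ~ Exponential(μ−λ) for M/M/1.
μ − λ = 159.38 − 40.71 = 118.6700
P(W > t) = e^{−(μ−λ)t} = e^{−0.9968} = 0.369048

Final: 0.369048


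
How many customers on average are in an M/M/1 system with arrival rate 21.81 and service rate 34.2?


ρ = λ/μ = 21.81/34.2 = 0.6377
L = ρ/(1−ρ) = 0.6377/(1 − 0.6377) = 0.6377/0.3623 = 1.7603

Final: 1.7603


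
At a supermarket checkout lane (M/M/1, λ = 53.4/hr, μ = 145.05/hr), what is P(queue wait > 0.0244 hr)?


ρ = 53.4/145.05 = 0.3681
P(Wq > t) = ρ·e^{−(μ−λ)t} = 0.3681·e^{−2.2363}
= 0.3681·0.106857 = 0.039339

Final: 0.039339


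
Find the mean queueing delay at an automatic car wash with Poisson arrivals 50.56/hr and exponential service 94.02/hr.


ρ = 50.56/94.02 = 0.5378
Wq = ρ/(μ−λ) = 0.5378/(94.02 − 50.56) = 0.5378/43.46 = 0.01237 hr

Final: 0.01237 hr


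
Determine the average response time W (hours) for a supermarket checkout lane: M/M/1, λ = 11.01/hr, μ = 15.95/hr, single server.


W = 1/(μ−λ) = 1/(15.95 − 11.01) = 1/4.94 = 0.2024 hr

Final: 0.2024 hr


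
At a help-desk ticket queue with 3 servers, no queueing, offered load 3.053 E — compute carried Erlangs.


B(3,3.053) = 0.352459 (Erlang-B)
Carried load = a(1 − B) = 3.053·(1 − 0.352459) = 3.053·0.647541 = 1.9769 E

Final: 1.9769 Erlangs


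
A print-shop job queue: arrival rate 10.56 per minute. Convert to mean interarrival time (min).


Mean interarrival time = 1/λ = 1/10.56 minute = 0.09470 minute
In minutes: 0.09470 × 1 = 0.09470 min

Final: 0.09470 min


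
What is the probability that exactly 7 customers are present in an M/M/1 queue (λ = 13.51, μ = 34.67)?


ρ = 13.51/34.67 = 0.3897
P_n = (1−ρ)·ρ^n = (1 − 0.3897)·0.3897^7 = 0.6103·0.001364 = 0.0008327

Final: 0.0008327


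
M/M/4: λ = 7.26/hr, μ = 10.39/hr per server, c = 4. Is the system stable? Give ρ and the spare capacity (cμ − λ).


Total capacity cμ = 4·10.39 = 41.56/hr
ρ = λ/(cμ) = 7.26/41.56 = 0.1747
Stable ⇔ ρ < 1: YES
Spare capacity = cμ − λ = 41.56 − 7.26 = 34.30/hr

Final: ρ = 0.1747; stable; margin = 34.30/hr


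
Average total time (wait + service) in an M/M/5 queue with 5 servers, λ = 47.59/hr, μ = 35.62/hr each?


a = 1.3360; ρ = 0.2672; P₀ = 0.262659
Lq = P₀·a^c·ρ/(c!(1−ρ)²) = 0.004637
Wq = Lq/λ = 0.004637/47.59 = 0.00009743 hr
W = Wq + 1/μ = 0.00009743 + 0.02807 = 0.02817 hr

Final: 0.02817 hr


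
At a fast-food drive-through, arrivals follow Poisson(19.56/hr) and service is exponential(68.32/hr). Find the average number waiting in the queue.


ρ = 19.56/68.32 = 0.2863
Lq = ρ²/(1−ρ) = 0.08197/0.7137 = 0.1148

Final: 0.1148


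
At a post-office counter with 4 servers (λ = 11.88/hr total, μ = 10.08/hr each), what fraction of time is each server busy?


ρ = λ/(cμ) = 11.88/(4·10.08) = 11.88/40.32 = 0.2946

Final: 0.2946


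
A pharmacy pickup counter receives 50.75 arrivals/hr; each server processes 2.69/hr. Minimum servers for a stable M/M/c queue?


Stability requires cμ > λ ⇔ c > λ/μ.
λ/μ = 50.75/2.69 = 18.8662
Minimum integer c = ⌊18.8662⌋ + 1 = 19
Check: 19·2.69 = 51.11 > 50.75, while 18·2.69 = 48.42 ≤ 50.75

Final: 19 servers


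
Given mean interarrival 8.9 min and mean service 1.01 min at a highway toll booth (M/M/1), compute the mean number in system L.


λ = 60/8.9 = 6.7416 /hr
μ = 60/1.01 = 59.4059 /hr
ρ = λ/μ = 6.7416/59.4059 = 0.1135
L = ρ/(1−ρ) = 0.1135/0.8865 = 0.1280

Final: 0.1280


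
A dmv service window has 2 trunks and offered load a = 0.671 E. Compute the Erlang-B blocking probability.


B(c,a) = (a^c/c!) / Σ_{k=0}^{c} a^k/k!
a^2/2! = 0.225121
Σ terms (k=0..2): 1.00000 + 0.67100 + 0.22512 = 1.896121
B = 0.225121/1.896121 = 0.118727

Final: 0.118727


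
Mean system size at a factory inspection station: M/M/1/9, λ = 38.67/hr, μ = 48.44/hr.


ρ = 38.67/48.44 = 0.7983
L = ρ[1 − (K+1)ρ^K + Kρ^(K+1)] / [(1−ρ)(1−ρ^(K+1))]
Numerator: 0.7983·(1 − 10·0.131683 + 9·0.105124) = 0.502359
Denominator: (0.2017)·(0.894876) = 0.180490
L = 0.502359/0.180490 = 2.7833

Final: 2.7833


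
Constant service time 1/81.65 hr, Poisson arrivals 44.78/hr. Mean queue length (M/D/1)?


ρ = 44.78/81.65 = 0.5484
M/D/1: Lq = ρ²/(2(1−ρ)) = 0.3008/(2·0.4516) = 0.33305

Final: 0.33305


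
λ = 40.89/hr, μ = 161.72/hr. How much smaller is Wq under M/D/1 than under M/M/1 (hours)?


ρ = 40.89/161.72 = 0.2528
Wq(M/M/1) = ρ/(μ−λ) = 0.2528/120.83 = 0.002093 hr
Wq(M/D/1) = ρ/(2(μ−λ)) = 0.001046 hr
Savings = 0.002093 − 0.001046 = 0.001046 hr

Final: 0.001046 hr


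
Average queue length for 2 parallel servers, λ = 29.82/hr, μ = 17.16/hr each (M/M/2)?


a = λ/μ = 1.7378; ρ = a/2 = 0.8689
P₀ = 0.070159
Lq = P₀·a^c·ρ / (c!·(1−ρ)²) = 0.070159·3.01982·0.8689/(2·0.01719)
= 5.35382

Final: 5.35382


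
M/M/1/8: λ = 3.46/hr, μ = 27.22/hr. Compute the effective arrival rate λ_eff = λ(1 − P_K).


ρ = 0.1271; P_K = (1−ρ)ρ^8/(1−ρ^9) = 0.00000005949
λ_eff = λ(1 − P_K) = 3.46·(1 − 0.00000005949) = 3.46·1.000000 = 3.4600 /hr

Final: 3.4600 /hr


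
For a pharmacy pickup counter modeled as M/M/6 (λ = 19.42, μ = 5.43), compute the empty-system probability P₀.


a = λ/μ = 19.42/5.43 = 3.5764; ρ = a/c = 0.5961
Σ_{k=0}^{5} a^k/k! (terms k=0..5) = 1.00000 + 3.57643 + 6.39542 + 7.62425 + 6.81689 + 4.87602 = 30.28900
Tail: a^6/(6!(1−ρ)) = 2092.64893/(720·0.4039) = 7.19547
P₀ = 1/(30.28900 + 7.19547) = 1/37.48447 = 0.026678

Final: 0.026678


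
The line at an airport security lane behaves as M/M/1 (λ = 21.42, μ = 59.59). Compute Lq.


ρ = 21.42/59.59 = 0.3595
Lq = ρ²/(1−ρ) = 0.1292/0.6405 = 0.2017

Final: 0.2017


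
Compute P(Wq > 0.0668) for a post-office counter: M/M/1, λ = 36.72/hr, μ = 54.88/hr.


ρ = 36.72/54.88 = 0.6691
P(Wq > t) = ρ·e^{−(μ−λ)t} = 0.6691·e^{−1.2131}
= 0.6691·0.297278 = 0.198907

Final: 0.198907


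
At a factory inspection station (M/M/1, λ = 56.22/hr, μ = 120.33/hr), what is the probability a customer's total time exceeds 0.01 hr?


W ~ Exponential(μ−λ) for M/M/1.
μ − λ = 120.33 − 56.22 = 64.1100
P(W > t) = e^{−(μ−λ)t} = e^{−0.6411} = 0.526713

Final: 0.526713


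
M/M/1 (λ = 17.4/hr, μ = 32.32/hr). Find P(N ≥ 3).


ρ = 17.4/32.32 = 0.5384
P(N ≥ n) = ρ^n = 0.5384^3 = 0.156039

Final: 0.156039


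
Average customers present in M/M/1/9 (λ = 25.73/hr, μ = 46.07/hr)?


ρ = 25.73/46.07 = 0.5585
L = ρ[1 − (K+1)ρ^K + Kρ^(K+1)] / [(1−ρ)(1−ρ^(K+1))]
Numerator: 0.5585·(1 − 10·0.005287 + 9·0.002953) = 0.543813
Denominator: (0.4415)·(0.997047) = 0.440198
L = 0.543813/0.440198 = 1.2354

Final: 1.2354


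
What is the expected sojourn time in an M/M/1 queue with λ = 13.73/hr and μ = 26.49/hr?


W = 1/(μ−λ) = 1/(26.49 − 13.73) = 1/12.76 = 0.07837 hr

Final: 0.07837 hr


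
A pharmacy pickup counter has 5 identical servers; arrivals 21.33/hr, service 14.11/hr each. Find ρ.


ρ = λ/(cμ) = 21.33/(5·14.11) = 21.33/70.55 = 0.3023

Final: 0.3023


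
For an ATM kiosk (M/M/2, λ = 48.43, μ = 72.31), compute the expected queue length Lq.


a = λ/μ = 0.6698; ρ = a/2 = 0.3349
P₀ = 0.498265
Lq = P₀·a^c·ρ / (c!·(1−ρ)²) = 0.498265·0.44857·0.3349/(2·0.44239)
= 0.08460

Final: 0.08460


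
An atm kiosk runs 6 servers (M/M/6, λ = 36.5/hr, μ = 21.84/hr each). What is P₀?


a = λ/μ = 36.5/21.84 = 1.6712; ρ = a/c = 0.2785
Σ_{k=0}^{5} a^k/k! (terms k=0..5) = 1.00000 + 1.67125 + 1.39653 + 0.77798 + 0.32505 + 0.10865 = 5.27946
Tail: a^6/(6!(1−ρ)) = 21.78920/(720·0.7215) = 0.04195
P₀ = 1/(5.27946 + 0.04195) = 1/5.32140 = 0.187920

Final: 0.187920


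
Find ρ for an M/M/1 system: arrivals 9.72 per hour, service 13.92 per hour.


ρ = λ/μ = 9.72/13.92 = 0.6983

Final: 0.6983


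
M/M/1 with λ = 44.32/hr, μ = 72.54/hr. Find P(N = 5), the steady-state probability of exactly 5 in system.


ρ = 44.32/72.54 = 0.6110
P_n = (1−ρ)·ρ^n = (1 − 0.6110)·0.6110^5 = 0.3890·0.085136 = 0.033120

Final: 0.033120


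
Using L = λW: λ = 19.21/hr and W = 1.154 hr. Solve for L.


L = λW = 19.21·1.154 = 22.1683

Final: 22.1683


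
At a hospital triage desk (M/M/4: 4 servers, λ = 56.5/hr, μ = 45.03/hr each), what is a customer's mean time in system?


a = 1.2547; ρ = 0.3137; P₀ = 0.283964
Lq = P₀·a^c·ρ/(c!(1−ρ)²) = 0.01953
Wq = Lq/λ = 0.01953/56.5 = 0.0003456 hr
W = Wq + 1/μ = 0.0003456 + 0.02221 = 0.02255 hr

Final: 0.02255 hr


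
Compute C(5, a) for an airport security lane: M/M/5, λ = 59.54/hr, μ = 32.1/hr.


a = λ/μ = 1.8548; ρ = a/5 = 0.3710
P₀ = 0.155700 (from M/M/c formula)
C(c,a) = [a^c/(c!(1−ρ))]·P₀ = [21.95427/(120·0.6290)]·0.155700
= 0.29085·0.155700 = 0.045285

Final: 0.045285


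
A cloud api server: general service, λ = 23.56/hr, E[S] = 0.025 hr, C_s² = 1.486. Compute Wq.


ρ = λ·E[S] = 23.56·0.025 = 0.5890
E[S²] = E[S]²(1+C_s²) = 0.025²·(1+1.486) = 0.001554
Wq = λ·E[S²]/(2(1−ρ)) = 23.56·0.001554/(2·0.4110) = 0.04453 hr

Final: 0.04453 hr


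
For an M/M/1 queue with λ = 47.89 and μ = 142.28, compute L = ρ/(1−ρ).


ρ = λ/μ = 47.89/142.28 = 0.3366
L = ρ/(1−ρ) = 0.3366/(1 − 0.3366) = 0.3366/0.6634 = 0.5074

Final: 0.5074


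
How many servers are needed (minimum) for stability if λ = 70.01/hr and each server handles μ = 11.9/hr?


Stability requires cμ > λ ⇔ c > λ/μ.
λ/μ = 70.01/11.9 = 5.8832
Minimum integer c = ⌊5.8832⌋ + 1 = 6
Check: 6·11.9 = 71.40 > 70.01, while 5·11.9 = 59.50 ≤ 70.01

Final: 6 servers


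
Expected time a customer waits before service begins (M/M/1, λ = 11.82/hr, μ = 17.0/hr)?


ρ = 11.82/17.0 = 0.6953
Wq = ρ/(μ−λ) = 0.6953/(17.0 − 11.82) = 0.6953/5.18 = 0.1342 hr

Final: 0.1342 hr


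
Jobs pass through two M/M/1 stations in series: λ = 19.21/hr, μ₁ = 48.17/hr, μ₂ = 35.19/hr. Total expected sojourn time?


Each node sees arrival rate λ = 19.21/hr (tandem ⇒ throughput preserved).
W₁ = 1/(μ₁−λ) = 1/(48.17−19.21) = 0.03453 hr
W₂ = 1/(μ₂−λ) = 1/(35.19−19.21) = 0.06258 hr
W_total = W₁ + W₂ = 0.03453 + 0.06258 = 0.09711 hr

Final: 0.09711 hr


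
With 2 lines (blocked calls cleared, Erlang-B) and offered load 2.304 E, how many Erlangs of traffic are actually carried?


B(2,2.304) = 0.445471 (Erlang-B)
Carried load = a(1 − B) = 2.304·(1 − 0.445471) = 2.304·0.554529 = 1.2776 E

Final: 1.2776 Erlangs


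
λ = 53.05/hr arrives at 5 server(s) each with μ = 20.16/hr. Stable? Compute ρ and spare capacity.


Total capacity cμ = 5·20.16 = 100.80/hr
ρ = λ/(cμ) = 53.05/100.80 = 0.5263
Stable ⇔ ρ < 1: YES
Spare capacity = cμ − λ = 100.80 − 53.05 = 47.75/hr

Final: ρ = 0.5263; stable; margin = 47.75/hr


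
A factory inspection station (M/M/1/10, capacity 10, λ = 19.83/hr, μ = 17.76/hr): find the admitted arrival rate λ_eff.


ρ = 1.1166; P_K = (1−ρ)ρ^10/(1−ρ^11) = 0.148570
λ_eff = λ(1 − P_K) = 19.83·(1 − 0.148570) = 19.83·0.851430 = 16.8839 /hr

Final: 16.8839 /hr


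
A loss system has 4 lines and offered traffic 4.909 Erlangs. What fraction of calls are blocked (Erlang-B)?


B(c,a) = (a^c/c!) / Σ_{k=0}^{c} a^k/k!
a^4/4! = 24.196964
Σ terms (k=0..4): 1.00000 + 4.90900 + 12.04914 + 19.71641 + 24.19696 = 61.871515
B = 24.196964/61.871515 = 0.391084

Final: 0.391084


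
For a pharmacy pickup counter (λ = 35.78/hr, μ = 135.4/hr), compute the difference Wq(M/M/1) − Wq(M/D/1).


ρ = 35.78/135.4 = 0.2643
Wq(M/M/1) = ρ/(μ−λ) = 0.2643/99.62 = 0.002653 hr
Wq(M/D/1) = ρ/(2(μ−λ)) = 0.001326 hr
Savings = 0.002653 − 0.001326 = 0.001326 hr

Final: 0.001326 hr


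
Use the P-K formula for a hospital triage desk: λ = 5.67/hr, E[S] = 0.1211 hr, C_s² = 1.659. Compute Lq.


ρ = λ·E[S] = 5.67·0.1211 = 0.6866
Lq = ρ²(1+C_s²)/(2(1−ρ)) = 0.4715·(1+1.659)/(2·0.3134)
= 0.4715·2.6590/0.6267 = 2.00030

Final: 2.00030


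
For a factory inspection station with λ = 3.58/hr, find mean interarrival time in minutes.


Mean interarrival time = 1/λ = 1/3.58 hour = 0.27933 hour
In minutes: 0.27933 × 60 = 16.7598 min

Final: 16.7598 min


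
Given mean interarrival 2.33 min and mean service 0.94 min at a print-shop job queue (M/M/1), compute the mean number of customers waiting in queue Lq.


λ = 60/2.33 = 25.7511 /hr
μ = 60/0.94 = 63.8298 /hr
ρ = λ/μ = 25.7511/63.8298 = 0.4034
Lq = ρ²/(1−ρ) = 0.1628/0.5966 = 0.2728

Final: 0.2728


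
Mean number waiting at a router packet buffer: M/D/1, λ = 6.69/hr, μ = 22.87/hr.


ρ = 6.69/22.87 = 0.2925
M/D/1: Lq = ρ²/(2(1−ρ)) = 0.08557/(2·0.7075) = 0.06048

Final: 0.06048


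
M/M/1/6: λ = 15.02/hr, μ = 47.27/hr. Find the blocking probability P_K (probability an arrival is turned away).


ρ = λ/μ = 15.02/47.27 = 0.3177
P_K = (1−ρ)ρ^K/(1−ρ^(K+1)) = (0.6823·0.001029)/(1 − 0.0003270)
= 0.0007022/0.999673 = 0.0007024

Final: 0.0007024


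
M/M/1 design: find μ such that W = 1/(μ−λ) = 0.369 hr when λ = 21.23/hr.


W = 1/(μ−λ) ⇒ μ − λ = 1/W = 1/0.369 = 2.7100
μ = λ + 1/W = 21.23 + 2.7100 = 23.9400 per hr

Final: 23.9400 /hr


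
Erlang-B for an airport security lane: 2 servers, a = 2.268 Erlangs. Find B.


B(c,a) = (a^c/c!) / Σ_{k=0}^{c} a^k/k!
a^2/2! = 2.571912
Σ terms (k=0..2): 1.00000 + 2.26800 + 2.57191 = 5.839912
B = 2.571912/5.839912 = 0.440403

Final: 0.440403


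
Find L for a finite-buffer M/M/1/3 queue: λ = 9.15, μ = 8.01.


ρ = 9.15/8.01 = 1.1423
L = ρ[1 − (K+1)ρ^K + Kρ^(K+1)] / [(1−ρ)(1−ρ^(K+1))]
Numerator: 1.1423·(1 − 4·1.490616 + 3·1.702763) = 0.166581
Denominator: (-0.1423)·(-0.702763) = 0.100019
L = 0.166581/0.100019 = 1.6655

Final: 1.6655


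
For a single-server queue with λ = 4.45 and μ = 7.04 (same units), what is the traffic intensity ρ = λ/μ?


ρ = λ/μ = 4.45/7.04 = 0.6321

Final: 0.6321


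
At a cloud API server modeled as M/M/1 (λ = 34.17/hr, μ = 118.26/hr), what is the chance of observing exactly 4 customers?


ρ = 34.17/118.26 = 0.2889
P_n = (1−ρ)·ρ^n = (1 − 0.2889)·0.2889^4 = 0.7111·0.006970 = 0.004956

Final: 0.004956


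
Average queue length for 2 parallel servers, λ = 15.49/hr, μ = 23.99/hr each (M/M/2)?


a = λ/μ = 0.6457; ρ = a/2 = 0.3228
P₀ = 0.511895
Lq = P₀·a^c·ρ / (c!·(1−ρ)²) = 0.511895·0.41691·0.3228/(2·0.45854)
= 0.07513

Final: 0.07513


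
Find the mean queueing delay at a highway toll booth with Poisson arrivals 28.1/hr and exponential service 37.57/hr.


ρ = 28.1/37.57 = 0.7479
Wq = ρ/(μ−λ) = 0.7479/(37.57 − 28.1) = 0.7479/9.47 = 0.07898 hr

Final: 0.07898 hr


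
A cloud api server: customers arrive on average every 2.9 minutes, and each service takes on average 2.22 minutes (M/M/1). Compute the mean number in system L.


λ = 60/2.9 = 20.6897 /hr
μ = 60/2.22 = 27.0270 /hr
ρ = λ/μ = 20.6897/27.0270 = 0.7655
L = ρ/(1−ρ) = 0.7655/0.2345 = 3.2647

Final: 3.2647


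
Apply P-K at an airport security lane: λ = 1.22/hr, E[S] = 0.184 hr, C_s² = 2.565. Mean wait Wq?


ρ = λ·E[S] = 1.22·0.184 = 0.2245
E[S²] = E[S]²(1+C_s²) = 0.184²·(1+2.565) = 0.120697
Wq = λ·E[S²]/(2(1−ρ)) = 1.22·0.120697/(2·0.7755) = 0.09494 hr

Final: 0.09494 hr


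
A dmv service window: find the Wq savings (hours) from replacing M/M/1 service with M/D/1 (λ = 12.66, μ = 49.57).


ρ = 12.66/49.57 = 0.2554
Wq(M/M/1) = ρ/(μ−λ) = 0.2554/36.91 = 0.006919 hr
Wq(M/D/1) = ρ/(2(μ−λ)) = 0.003460 hr
Savings = 0.006919 − 0.003460 = 0.003460 hr

Final: 0.003460 hr


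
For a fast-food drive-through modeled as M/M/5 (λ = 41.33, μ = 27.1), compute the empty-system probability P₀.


a = λ/μ = 41.33/27.1 = 1.5251; ρ = a/c = 0.3050
Σ_{k=0}^{4} a^k/k! (terms k=0..4) = 1.00000 + 1.52509 + 1.16295 + 0.59120 + 0.22541 = 4.50466
Tail: a^5/(5!(1−ρ)) = 8.25051/(120·0.6950) = 0.09893
P₀ = 1/(4.50466 + 0.09893) = 1/4.60359 = 0.217222

Final: 0.217222


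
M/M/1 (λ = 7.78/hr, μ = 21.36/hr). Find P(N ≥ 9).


ρ = 7.78/21.36 = 0.3642
P(N ≥ n) = ρ^n = 0.3642^9 = 0.0001128

Final: 0.0001128


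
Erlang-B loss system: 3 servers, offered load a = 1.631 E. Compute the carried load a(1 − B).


B(3,1.631) = 0.154374 (Erlang-B)
Carried load = a(1 − B) = 1.631·(1 − 0.154374) = 1.631·0.845626 = 1.3792 E

Final: 1.3792 Erlangs


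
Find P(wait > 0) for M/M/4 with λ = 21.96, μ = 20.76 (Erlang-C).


a = λ/μ = 1.0578; ρ = a/4 = 0.2645
P₀ = 0.346564 (from M/M/c formula)
C(c,a) = [a^c/(c!(1−ρ))]·P₀ = [1.25205/(24·0.7355)]·0.346564
= 0.07092·0.346564 = 0.024580

Final: 0.024580


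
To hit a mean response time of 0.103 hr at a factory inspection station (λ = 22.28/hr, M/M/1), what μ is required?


W = 1/(μ−λ) ⇒ μ − λ = 1/W = 1/0.103 = 9.7087
μ = λ + 1/W = 22.28 + 9.7087 = 31.9887 per hr

Final: 31.9887 /hr


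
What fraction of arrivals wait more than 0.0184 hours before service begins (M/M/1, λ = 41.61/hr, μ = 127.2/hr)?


ρ = 41.61/127.2 = 0.3271
P(Wq > t) = ρ·e^{−(μ−λ)t} = 0.3271·e^{−1.5749}
= 0.3271·0.207037 = 0.067727

Final: 0.067727


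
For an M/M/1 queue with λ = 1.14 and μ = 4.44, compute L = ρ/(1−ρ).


ρ = λ/μ = 1.14/4.44 = 0.2568
L = ρ/(1−ρ) = 0.2568/(1 − 0.2568) = 0.2568/0.7432 = 0.3455

Final: 0.3455


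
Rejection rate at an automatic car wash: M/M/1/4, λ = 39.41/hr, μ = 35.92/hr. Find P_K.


ρ = λ/μ = 39.41/35.92 = 1.0972
P_K = (1−ρ)ρ^K/(1−ρ^(K+1)) = (-0.09716·1.449040)/(1 − 1.589829)
= -0.140789/-0.589829 = 0.238695

Final: 0.238695


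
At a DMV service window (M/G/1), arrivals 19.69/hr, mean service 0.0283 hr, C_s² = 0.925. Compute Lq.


ρ = λ·E[S] = 19.69·0.0283 = 0.5572
Lq = ρ²(1+C_s²)/(2(1−ρ)) = 0.3105·(1+0.925)/(2·0.4428)
= 0.3105·1.9250/0.8855 = 0.67497

Final: 0.67497


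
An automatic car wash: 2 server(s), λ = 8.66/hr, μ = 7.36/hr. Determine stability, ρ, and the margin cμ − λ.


Total capacity cμ = 2·7.36 = 14.72/hr
ρ = λ/(cμ) = 8.66/14.72 = 0.5883
Stable ⇔ ρ < 1: YES
Spare capacity = cμ − λ = 14.72 − 8.66 = 6.06/hr

Final: ρ = 0.5883; stable; margin = 6.06/hr


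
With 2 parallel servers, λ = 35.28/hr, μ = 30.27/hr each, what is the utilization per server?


ρ = λ/(cμ) = 35.28/(2·30.27) = 35.28/60.54 = 0.5828

Final: 0.5828


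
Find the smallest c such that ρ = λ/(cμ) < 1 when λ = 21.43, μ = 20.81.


Stability requires cμ > λ ⇔ c > λ/μ.
λ/μ = 21.43/20.81 = 1.0298
Minimum integer c = ⌊1.0298⌋ + 1 = 2
Check: 2·20.81 = 41.62 > 21.43, while 1·20.81 = 20.81 ≤ 21.43

Final: 2 servers


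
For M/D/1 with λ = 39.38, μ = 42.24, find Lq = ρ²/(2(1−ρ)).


ρ = 39.38/42.24 = 0.9323
M/D/1: Lq = ρ²/(2(1−ρ)) = 0.8692/(2·0.06771) = 6.41847

Final: 6.41847


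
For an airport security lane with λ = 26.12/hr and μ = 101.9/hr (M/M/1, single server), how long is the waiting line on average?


ρ = 26.12/101.9 = 0.2563
Lq = ρ²/(1−ρ) = 0.06570/0.7437 = 0.08835

Final: 0.08835


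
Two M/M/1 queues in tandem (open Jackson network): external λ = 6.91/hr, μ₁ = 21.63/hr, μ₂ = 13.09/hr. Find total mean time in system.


Each node sees arrival rate λ = 6.91/hr (tandem ⇒ throughput preserved).
W₁ = 1/(μ₁−λ) = 1/(21.63−6.91) = 0.06793 hr
W₂ = 1/(μ₂−λ) = 1/(13.09−6.91) = 0.16181 hr
W_total = W₁ + W₂ = 0.06793 + 0.16181 = 0.22975 hr

Final: 0.22975 hr


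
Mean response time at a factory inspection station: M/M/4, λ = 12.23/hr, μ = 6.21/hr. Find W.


a = 1.9694; ρ = 0.4924; P₀ = 0.134835
Lq = P₀·a^c·ρ/(c!(1−ρ)²) = 0.16147
Wq = Lq/λ = 0.16147/12.23 = 0.01320 hr
W = Wq + 1/μ = 0.01320 + 0.16103 = 0.17423 hr

Final: 0.17423 hr


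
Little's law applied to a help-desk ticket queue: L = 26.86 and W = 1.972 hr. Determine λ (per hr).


λ = L/W = 26.86/1.972 = 13.6207 /hr

Final: 13.6207 /hr


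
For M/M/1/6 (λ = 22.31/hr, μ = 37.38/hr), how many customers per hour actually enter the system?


ρ = 0.5968; P_K = (1−ρ)ρ^6/(1−ρ^7) = 0.018729
λ_eff = λ(1 − P_K) = 22.31·(1 − 0.018729) = 22.31·0.981271 = 21.8922 /hr

Final: 21.8922 /hr


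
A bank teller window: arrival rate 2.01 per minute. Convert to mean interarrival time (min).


Mean interarrival time = 1/λ = 1/2.01 minute = 0.49751 minute
In minutes: 0.49751 × 1 = 0.4975 min

Final: 0.4975 min


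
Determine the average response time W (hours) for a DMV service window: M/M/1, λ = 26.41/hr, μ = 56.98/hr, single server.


W = 1/(μ−λ) = 1/(56.98 − 26.41) = 1/30.57 = 0.03271 hr

Final: 0.03271 hr


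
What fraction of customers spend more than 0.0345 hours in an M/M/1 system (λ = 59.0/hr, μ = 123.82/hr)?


W ~ Exponential(μ−λ) for M/M/1.
μ − λ = 123.82 − 59.0 = 64.8200
P(W > t) = e^{−(μ−λ)t} = e^{−2.2363} = 0.106854

Final: 0.106854


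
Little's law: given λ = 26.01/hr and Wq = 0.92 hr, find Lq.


Lq = λWq = 26.01·0.92 = 23.9292

Final: 23.9292


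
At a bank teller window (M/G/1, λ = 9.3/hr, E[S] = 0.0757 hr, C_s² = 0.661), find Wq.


ρ = λ·E[S] = 9.3·0.0757 = 0.7040
E[S²] = E[S]²(1+C_s²) = 0.0757²·(1+0.661) = 0.009518
Wq = λ·E[S²]/(2(1−ρ)) = 9.3·0.009518/(2·0.2960) = 0.14953 hr

Final: 0.14953 hr


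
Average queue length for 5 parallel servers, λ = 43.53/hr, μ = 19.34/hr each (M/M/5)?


a = λ/μ = 2.2508; ρ = a/5 = 0.4502
P₀ = 0.103853
Lq = P₀·a^c·ρ / (c!·(1−ρ)²) = 0.103853·57.76450·0.4502/(120·0.30233)
= 0.07444

Final: 0.07444


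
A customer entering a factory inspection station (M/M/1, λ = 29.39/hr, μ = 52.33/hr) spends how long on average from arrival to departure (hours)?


W = 1/(μ−λ) = 1/(52.33 − 29.39) = 1/22.94 = 0.04359 hr

Final: 0.04359 hr


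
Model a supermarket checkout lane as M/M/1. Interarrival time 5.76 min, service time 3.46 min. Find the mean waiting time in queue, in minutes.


λ = 60/5.76 = 10.4167 /hr
μ = 60/3.46 = 17.3410 /hr
ρ = λ/μ = 10.4167/17.3410 = 0.6007
Wq = ρ/(μ−λ) = 0.6007/(17.3410−10.4167) = 0.08675 hr
In minutes: 0.08675·60 = 5.205 min

Final: 5.205 min


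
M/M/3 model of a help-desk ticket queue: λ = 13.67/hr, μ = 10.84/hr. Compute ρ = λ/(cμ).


ρ = λ/(cμ) = 13.67/(3·10.84) = 13.67/32.52 = 0.4204

Final: 0.4204


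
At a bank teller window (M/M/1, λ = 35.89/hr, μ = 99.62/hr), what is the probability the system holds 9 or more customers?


ρ = 35.89/99.62 = 0.3603
P(N ≥ n) = ρ^n = 0.3603^9 = 0.0001022

Final: 0.0001022


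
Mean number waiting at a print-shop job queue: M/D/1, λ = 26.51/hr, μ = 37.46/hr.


ρ = 26.51/37.46 = 0.7077
M/D/1: Lq = ρ²/(2(1−ρ)) = 0.5008/(2·0.2923) = 0.85666

Final: 0.85666


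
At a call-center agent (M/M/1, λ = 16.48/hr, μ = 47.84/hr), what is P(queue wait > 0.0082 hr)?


ρ = 16.48/47.84 = 0.3445
P(Wq > t) = ρ·e^{−(μ−λ)t} = 0.3445·e^{−0.2572}
= 0.3445·0.773251 = 0.266371

Final: 0.266371


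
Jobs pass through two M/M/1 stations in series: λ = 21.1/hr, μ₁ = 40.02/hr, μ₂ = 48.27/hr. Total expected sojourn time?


Each node sees arrival rate λ = 21.1/hr (tandem ⇒ throughput preserved).
W₁ = 1/(μ₁−λ) = 1/(40.02−21.1) = 0.05285 hr
W₂ = 1/(μ₂−λ) = 1/(48.27−21.1) = 0.03681 hr
W_total = W₁ + W₂ = 0.05285 + 0.03681 = 0.08966 hr

Final: 0.08966 hr


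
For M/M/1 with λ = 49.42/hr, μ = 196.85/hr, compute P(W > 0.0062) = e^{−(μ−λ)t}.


W ~ Exponential(μ−λ) for M/M/1.
μ − λ = 196.85 − 49.42 = 147.4300
P(W > t) = e^{−(μ−λ)t} = e^{−0.9141} = 0.400891

Final: 0.400891


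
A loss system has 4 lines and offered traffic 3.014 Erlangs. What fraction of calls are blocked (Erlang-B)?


B(c,a) = (a^c/c!) / Σ_{k=0}^{c} a^k/k!
a^4/4! = 3.438442
Σ terms (k=0..4): 1.00000 + 3.01400 + 4.54210 + 4.56329 + 3.43844 = 16.557835
B = 3.438442/16.557835 = 0.207663

Final: 0.207663


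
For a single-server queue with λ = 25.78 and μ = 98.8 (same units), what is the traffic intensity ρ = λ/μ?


ρ = λ/μ = 25.78/98.8 = 0.2609

Final: 0.2609


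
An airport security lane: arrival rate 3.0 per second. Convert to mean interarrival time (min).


Mean interarrival time = 1/λ = 1/3.0 second = 0.33333 second
In minutes: 0.33333 × 0.0166667 = 0.005556 min

Final: 0.005556 min


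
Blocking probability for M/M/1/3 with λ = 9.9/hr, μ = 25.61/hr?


ρ = λ/μ = 9.9/25.61 = 0.3866
P_K = (1−ρ)ρ^K/(1−ρ^(K+1)) = (0.6134·0.057767)/(1 − 0.022331)
= 0.035436/0.977669 = 0.036245

Final: 0.036245


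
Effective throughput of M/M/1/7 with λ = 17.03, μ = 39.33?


ρ = 0.4330; P_K = (1−ρ)ρ^7/(1−ρ^8) = 0.001620
λ_eff = λ(1 − P_K) = 17.03·(1 − 0.001620) = 17.03·0.998380 = 17.0024 /hr

Final: 17.0024 /hr


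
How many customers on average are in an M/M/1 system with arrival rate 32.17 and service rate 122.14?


ρ = λ/μ = 32.17/122.14 = 0.2634
L = ρ/(1−ρ) = 0.2634/(1 − 0.2634) = 0.2634/0.7366 = 0.3576

Final: 0.3576


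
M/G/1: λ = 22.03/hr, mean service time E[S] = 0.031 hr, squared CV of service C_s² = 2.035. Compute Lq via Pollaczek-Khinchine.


ρ = λ·E[S] = 22.03·0.031 = 0.6829
Lq = ρ²(1+C_s²)/(2(1−ρ)) = 0.4664·(1+2.035)/(2·0.3171)
= 0.4664·3.0350/0.6341 = 2.23216

Final: 2.23216


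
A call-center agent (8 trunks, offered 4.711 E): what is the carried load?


B(8,4.711) = 0.057028 (Erlang-B)
Carried load = a(1 − B) = 4.711·(1 − 0.057028) = 4.711·0.942972 = 4.4423 E

Final: 4.4423 Erlangs


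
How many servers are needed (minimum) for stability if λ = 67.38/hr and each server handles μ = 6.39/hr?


Stability requires cμ > λ ⇔ c > λ/μ.
λ/μ = 67.38/6.39 = 10.5446
Minimum integer c = ⌊10.5446⌋ + 1 = 11
Check: 11·6.39 = 70.29 > 67.38, while 10·6.39 = 63.90 ≤ 67.38

Final: 11 servers


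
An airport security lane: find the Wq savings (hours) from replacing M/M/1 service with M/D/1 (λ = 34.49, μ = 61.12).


ρ = 34.49/61.12 = 0.5643
Wq(M/M/1) = ρ/(μ−λ) = 0.5643/26.63 = 0.02119 hr
Wq(M/D/1) = ρ/(2(μ−λ)) = 0.01060 hr
Savings = 0.02119 − 0.01060 = 0.01060 hr

Final: 0.01060 hr


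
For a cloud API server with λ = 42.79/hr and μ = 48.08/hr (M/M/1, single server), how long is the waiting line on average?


ρ = 42.79/48.08 = 0.8900
Lq = ρ²/(1−ρ) = 0.7921/0.1100 = 7.1989

Final: 7.1989


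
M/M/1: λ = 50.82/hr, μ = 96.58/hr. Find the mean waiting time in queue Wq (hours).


ρ = 50.82/96.58 = 0.5262
Wq = ρ/(μ−λ) = 0.5262/(96.58 − 50.82) = 0.5262/45.76 = 0.01150 hr

Final: 0.01150 hr


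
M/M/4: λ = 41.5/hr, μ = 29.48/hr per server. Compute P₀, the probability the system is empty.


a = λ/μ = 41.5/29.48 = 1.4077; ρ = a/c = 0.3519
Σ_{k=0}^{3} a^k/k! (terms k=0..3) = 1.00000 + 1.40773 + 0.99086 + 0.46495 = 3.86355
Tail: a^4/(4!(1−ρ)) = 3.92720/(24·0.6481) = 0.25249
P₀ = 1/(3.86355 + 0.25249) = 1/4.11604 = 0.242952

Final: 0.242952


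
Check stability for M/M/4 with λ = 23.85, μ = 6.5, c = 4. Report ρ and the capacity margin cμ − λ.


Total capacity cμ = 4·6.5 = 26.00/hr
ρ = λ/(cμ) = 23.85/26.00 = 0.9173
Stable ⇔ ρ < 1: YES
Spare capacity = cμ − λ = 26.00 − 23.85 = 2.15/hr

Final: ρ = 0.9173; stable; margin = 2.15/hr


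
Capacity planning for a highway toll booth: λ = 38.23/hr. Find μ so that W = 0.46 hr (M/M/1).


W = 1/(μ−λ) ⇒ μ − λ = 1/W = 1/0.46 = 2.1739
μ = λ + 1/W = 38.23 + 2.1739 = 40.4039 per hr

Final: 40.4039 /hr


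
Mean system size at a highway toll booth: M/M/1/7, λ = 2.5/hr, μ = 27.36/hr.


ρ = 2.5/27.36 = 0.09137
L = ρ[1 − (K+1)ρ^K + Kρ^(K+1)] / [(1−ρ)(1−ρ^(K+1))]
Numerator: 0.09137·(1 − 8·0.00000005318 + 7·0.000000004859) = 0.091374
Denominator: (0.9086)·(1.000000) = 0.908626
L = 0.091374/0.908626 = 0.1006

Final: 0.1006


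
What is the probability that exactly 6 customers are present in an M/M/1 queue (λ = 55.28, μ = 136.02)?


ρ = 55.28/136.02 = 0.4064
P_n = (1−ρ)·ρ^n = (1 − 0.4064)·0.4064^6 = 0.5936·0.004506 = 0.002675

Final: 0.002675


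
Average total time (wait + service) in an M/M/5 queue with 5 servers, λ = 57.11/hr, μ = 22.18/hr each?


a = 2.5748; ρ = 0.5150; P₀ = 0.074015
Lq = P₀·a^c·ρ/(c!(1−ρ)²) = 0.15280
Wq = Lq/λ = 0.15280/57.11 = 0.002676 hr
W = Wq + 1/μ = 0.002676 + 0.04509 = 0.04776 hr

Final: 0.04776 hr


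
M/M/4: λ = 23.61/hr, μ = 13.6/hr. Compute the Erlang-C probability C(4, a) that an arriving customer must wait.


a = λ/μ = 1.7360; ρ = a/4 = 0.4340
P₀ = 0.172903 (from M/M/c formula)
C(c,a) = [a^c/(c!(1−ρ))]·P₀ = [9.08298/(24·0.5660)]·0.172903
= 0.66866·0.172903 = 0.115613

Final: 0.115613


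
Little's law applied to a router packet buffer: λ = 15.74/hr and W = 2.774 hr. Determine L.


L = λW = 15.74·2.774 = 43.6628

Final: 43.6628


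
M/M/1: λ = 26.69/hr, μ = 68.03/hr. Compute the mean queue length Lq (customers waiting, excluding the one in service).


ρ = 26.69/68.03 = 0.3923
Lq = ρ²/(1−ρ) = 0.1539/0.6077 = 0.2533

Final: 0.2533


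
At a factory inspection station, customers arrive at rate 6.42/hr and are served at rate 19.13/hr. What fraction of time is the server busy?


ρ = λ/μ = 6.42/19.13 = 0.3356

Final: 0.3356


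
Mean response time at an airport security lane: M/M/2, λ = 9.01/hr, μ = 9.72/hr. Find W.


a = 0.9270; ρ = 0.4635; P₀ = 0.366608
Lq = P₀·a^c·ρ/(c!(1−ρ)²) = 0.25360
Wq = Lq/λ = 0.25360/9.01 = 0.02815 hr
W = Wq + 1/μ = 0.02815 + 0.10288 = 0.13103 hr

Final: 0.13103 hr


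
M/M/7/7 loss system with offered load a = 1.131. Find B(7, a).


B(c,a) = (a^c/c!) / Σ_{k=0}^{c} a^k/k!
a^7/7! = 0.0004697
Σ terms (k=0..7): 1.00000 + 1.13100 + 0.63958 + 0.24112 + 0.06818 + 0.01542 + 0.002907 + 0.0004697 = 3.098678
B = 0.0004697/3.098678 = 0.0001516

Final: 0.0001516


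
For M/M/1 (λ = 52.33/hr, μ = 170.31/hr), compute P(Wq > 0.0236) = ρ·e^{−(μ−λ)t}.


ρ = 52.33/170.31 = 0.3073
P(Wq > t) = ρ·e^{−(μ−λ)t} = 0.3073·e^{−2.7843}
= 0.3073·0.061771 = 0.018980

Final: 0.018980


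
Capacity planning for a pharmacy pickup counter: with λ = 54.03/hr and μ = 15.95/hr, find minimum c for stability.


Stability requires cμ > λ ⇔ c > λ/μ.
λ/μ = 54.03/15.95 = 3.3875
Minimum integer c = ⌊3.3875⌋ + 1 = 4
Check: 4·15.95 = 63.80 > 54.03, while 3·15.95 = 47.85 ≤ 54.03

Final: 4 servers


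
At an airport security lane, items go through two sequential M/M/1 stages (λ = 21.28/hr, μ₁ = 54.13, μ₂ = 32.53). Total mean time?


Each node sees arrival rate λ = 21.28/hr (tandem ⇒ throughput preserved).
W₁ = 1/(μ₁−λ) = 1/(54.13−21.28) = 0.03044 hr
W₂ = 1/(μ₂−λ) = 1/(32.53−21.28) = 0.08889 hr
W_total = W₁ + W₂ = 0.03044 + 0.08889 = 0.11933 hr

Final: 0.11933 hr
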